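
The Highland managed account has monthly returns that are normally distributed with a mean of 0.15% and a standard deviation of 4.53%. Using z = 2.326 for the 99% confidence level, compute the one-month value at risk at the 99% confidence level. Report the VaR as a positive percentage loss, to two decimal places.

10.39

VaR (as % loss) = −(μ − z·σ) = −(0.15% − 2.326 × 4.53%) = −(-10.38678%) = 10.38678%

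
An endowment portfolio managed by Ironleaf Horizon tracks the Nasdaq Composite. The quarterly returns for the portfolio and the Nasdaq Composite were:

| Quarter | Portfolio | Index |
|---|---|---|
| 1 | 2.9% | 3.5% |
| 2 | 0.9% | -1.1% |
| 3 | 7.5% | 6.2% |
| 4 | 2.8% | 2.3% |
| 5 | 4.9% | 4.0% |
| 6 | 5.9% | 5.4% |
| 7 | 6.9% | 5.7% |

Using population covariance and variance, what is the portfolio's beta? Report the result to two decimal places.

0.91

r̄p = 4.5429%,  r̄m = 3.7143%
Cov = Σ(rp − r̄p)(rm − r̄m) / 7 = 4.9680
Var(rm) = Σ(rm − r̄m)² / 7 = 5.4669
β = Cov / Var = 4.9680 / 5.4669 = 0.9087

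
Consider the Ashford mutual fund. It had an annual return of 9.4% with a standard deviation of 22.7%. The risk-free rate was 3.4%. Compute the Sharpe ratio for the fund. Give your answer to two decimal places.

0.26

Sharpe = (Rp − Rf) / σp = (9.4% − 3.4%) / 22.7% = 6.00% / 22.7% = 0.2643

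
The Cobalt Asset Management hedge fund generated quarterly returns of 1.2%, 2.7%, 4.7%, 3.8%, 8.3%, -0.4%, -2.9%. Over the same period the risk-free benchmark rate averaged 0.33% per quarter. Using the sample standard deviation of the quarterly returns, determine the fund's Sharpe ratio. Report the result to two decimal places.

0.59

Mean return r̄ = 17.40 / 7 = 2.4857%
Σ(r − r̄)² = (1.2 − 2.4857)² + (2.7 − 2.4857)² + (4.7 − 2.4857)² + … = 79.4686
σ = √[79.4686 / 6] = 3.6393%
Sharpe = (r̄ − rf) / σ = (2.4857 − 0.33) / 3.6393 = 2.1557 / 3.6393 = 0.5923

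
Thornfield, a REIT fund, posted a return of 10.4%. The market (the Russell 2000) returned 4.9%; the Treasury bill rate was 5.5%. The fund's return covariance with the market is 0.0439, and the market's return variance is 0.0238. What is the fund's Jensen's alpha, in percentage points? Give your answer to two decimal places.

6.01

β = Cov / Var = 0.0439 / 0.0238 = 1.8445
E[R] = Rf + β(Rm − Rf) = 5.5% + 1.8445 × (4.9% − 5.5%) = 4.3933%
α = Rp − E[R] = 10.4% − 4.3933% = 6.0067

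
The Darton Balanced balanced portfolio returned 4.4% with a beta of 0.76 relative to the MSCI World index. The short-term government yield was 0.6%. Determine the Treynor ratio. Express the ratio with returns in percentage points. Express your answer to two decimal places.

Treynor = (Rp − Rf) / β = (4.4% − 0.6%) / 0.76 = 3.80 / 0.76 = 5.0000

5.00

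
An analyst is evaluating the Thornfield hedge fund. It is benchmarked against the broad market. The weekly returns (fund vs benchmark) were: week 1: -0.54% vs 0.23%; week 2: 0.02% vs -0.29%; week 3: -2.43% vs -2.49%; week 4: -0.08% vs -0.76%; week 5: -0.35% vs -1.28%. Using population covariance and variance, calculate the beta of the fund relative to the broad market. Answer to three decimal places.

r̄p = -0.6760%,  r̄m = -0.9180%
Cov = Σ(rp − r̄p)(rm − r̄m) / 5 = 0.6653
Var(rm) = Σ(rm − r̄m)² / 5 = 0.8679
β = Cov / Var = 0.6653 / 0.8679 = 0.7666

0.767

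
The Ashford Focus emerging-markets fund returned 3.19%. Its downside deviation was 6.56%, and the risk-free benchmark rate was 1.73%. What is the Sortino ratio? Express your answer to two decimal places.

0.22

Sortino = (Rp − Rf) / σd = (3.19% − 1.73%) / 6.56% = 1.46% / 6.56% = 0.2226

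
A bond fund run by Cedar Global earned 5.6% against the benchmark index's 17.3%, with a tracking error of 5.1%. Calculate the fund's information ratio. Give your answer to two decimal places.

-2.29

IR = (Rp − Rb) / TE = (5.6% − 17.3%) / 5.1% = -11.70% / 5.1% = -2.2941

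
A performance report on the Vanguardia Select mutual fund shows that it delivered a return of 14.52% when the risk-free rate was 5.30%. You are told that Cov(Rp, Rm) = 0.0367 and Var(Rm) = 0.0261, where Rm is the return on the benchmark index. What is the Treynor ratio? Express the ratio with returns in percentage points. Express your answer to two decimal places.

6.56

β = Cov / Var = 0.0367 / 0.0261 = 1.4061
Treynor = (Rp − Rf) / β = (14.52% − 5.30%) / 1.4061 = 9.22 / 1.4061 = 6.5571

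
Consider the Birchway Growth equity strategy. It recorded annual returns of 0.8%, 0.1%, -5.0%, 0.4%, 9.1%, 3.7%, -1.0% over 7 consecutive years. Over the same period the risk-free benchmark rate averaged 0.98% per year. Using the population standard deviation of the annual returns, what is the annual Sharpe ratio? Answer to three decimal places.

0.044

Mean return r̄ = 8.10 / 7 = 1.1571%
Population std dev = √[113.9371 / 7] = 4.0344%
Sharpe = (r̄ − rf) / σ = (1.1571 − 0.98) / 4.0344 = 0.1771 / 4.0344 = 0.0439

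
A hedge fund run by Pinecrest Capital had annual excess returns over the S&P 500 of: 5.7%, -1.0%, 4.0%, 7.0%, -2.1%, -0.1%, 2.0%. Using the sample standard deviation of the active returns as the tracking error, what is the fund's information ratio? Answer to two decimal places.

Mean return r̄ = 15.50 / 7 = 2.2143%
Σ(r − r̄)² = (5.7 − 2.2143)² + (-1 − 2.2143)² + … = 72.5886
sample σ = √(72.5886 / 6) = √12.0981 = 3.4782%
IR = r̄ / tracking error = 2.2143 / 3.4782 = 0.6366

0.64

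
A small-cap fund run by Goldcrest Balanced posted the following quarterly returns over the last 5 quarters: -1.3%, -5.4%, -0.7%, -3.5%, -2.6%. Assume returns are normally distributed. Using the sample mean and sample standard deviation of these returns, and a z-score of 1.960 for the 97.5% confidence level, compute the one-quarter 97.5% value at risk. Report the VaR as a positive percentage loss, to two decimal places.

6.35

r̄ = (-1.3 − 5.4 − 0.7 − 3.5 − 2.6) / 5 = -2.7000%
Sample σ = √[Σ(r − r̄)² / 4] = √[13.9000 / 4] = √3.4750 = 1.8641%
VaR = −(r̄ − z·σ) = −(-2.7000 − 1.960 × 1.8641) = −(-6.3536) = 6.3536%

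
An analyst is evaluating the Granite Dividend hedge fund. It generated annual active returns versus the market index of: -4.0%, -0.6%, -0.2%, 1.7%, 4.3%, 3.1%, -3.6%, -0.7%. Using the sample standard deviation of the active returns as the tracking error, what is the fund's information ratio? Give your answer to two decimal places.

Mean return μ = -0.00 / 8 = 0.0000%
Σ(r − μ)² = 60.8400; sample σ = √(60.8400/7) = 2.9481%
IR = μ / tracking error = 0.0000 / 2.9481 = 0.0000

0.00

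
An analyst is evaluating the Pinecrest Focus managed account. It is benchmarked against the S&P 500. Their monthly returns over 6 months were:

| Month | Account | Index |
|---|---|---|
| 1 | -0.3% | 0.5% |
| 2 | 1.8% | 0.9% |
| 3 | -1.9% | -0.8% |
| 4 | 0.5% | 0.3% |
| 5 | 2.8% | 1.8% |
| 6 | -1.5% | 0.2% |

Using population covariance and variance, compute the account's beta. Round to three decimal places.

1.964

r̄p = 0.2333%,  r̄m = 0.4833%
Cov = Σ(rp − r̄p)(rm − r̄m) / 6 = 1.2006
Var(rm) = Σ(rm − r̄m)² / 6 = 0.6114
β = Cov / Var = 1.2006 / 0.6114 = 1.9637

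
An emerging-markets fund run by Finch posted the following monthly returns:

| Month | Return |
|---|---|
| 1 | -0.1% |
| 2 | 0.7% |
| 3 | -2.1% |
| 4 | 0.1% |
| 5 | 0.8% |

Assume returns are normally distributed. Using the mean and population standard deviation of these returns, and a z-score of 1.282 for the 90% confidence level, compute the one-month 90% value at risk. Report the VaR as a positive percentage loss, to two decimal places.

1.46

r̄ = (-0.1 + 0.7 − 2.1 + 0.1 + 0.8) / 5 = -0.60 / 5 = -0.1200%
Population σ = √[Σ(r − r̄)² / 5] = √[5.4880 / 5] = √1.0976 = 1.0477%
VaR = −(r̄ − z·σ) = −(-0.1200 − 1.282 × 1.0477) = −(-1.4632) = 1.4632%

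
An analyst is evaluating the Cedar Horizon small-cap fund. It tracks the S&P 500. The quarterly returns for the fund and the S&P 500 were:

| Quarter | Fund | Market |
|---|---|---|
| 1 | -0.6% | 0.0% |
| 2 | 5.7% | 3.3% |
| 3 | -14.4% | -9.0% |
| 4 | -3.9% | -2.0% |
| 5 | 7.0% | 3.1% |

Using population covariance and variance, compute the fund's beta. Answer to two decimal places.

r̄p = -1.2400%,  r̄m = -0.9200%
Cov = Σ(rp − r̄p)(rm − r̄m) / 5 = 34.4412
Var(rm) = Σ(rm − r̄m)² / 5 = 20.2536
β = Cov / Var = 34.4412 / 20.2536 = 1.7005

1.70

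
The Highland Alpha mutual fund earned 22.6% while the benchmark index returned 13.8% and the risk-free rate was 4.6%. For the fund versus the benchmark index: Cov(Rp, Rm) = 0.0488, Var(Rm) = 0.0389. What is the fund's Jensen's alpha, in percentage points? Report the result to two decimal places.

β = Cov / Var = 0.0488 / 0.0389 = 1.2545
E[R] = Rf + β(Rm − Rf) = 4.6% + 1.2545 × (13.8% − 4.6%) = 16.1414%
α = Rp − E[R] = 22.6% − 16.1414% = 6.4586

6.46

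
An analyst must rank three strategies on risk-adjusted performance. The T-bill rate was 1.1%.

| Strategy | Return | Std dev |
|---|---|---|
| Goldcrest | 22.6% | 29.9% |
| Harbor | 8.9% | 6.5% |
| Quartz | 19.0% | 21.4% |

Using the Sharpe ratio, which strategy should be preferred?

Harbor

Goldcrest: Sharpe ratio = (22.6% − 1.1%) / 29.9% = 0.719
Harbor: Sharpe ratio = (8.9% − 1.1%) / 6.5% = 1.200
Quartz: Sharpe ratio = (19.0% − 1.1%) / 21.4% = 0.836
Highest: Harbor (1.200).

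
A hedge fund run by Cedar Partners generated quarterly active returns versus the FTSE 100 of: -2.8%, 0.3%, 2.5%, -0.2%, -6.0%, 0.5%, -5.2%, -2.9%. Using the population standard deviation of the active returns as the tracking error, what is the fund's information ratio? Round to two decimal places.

-0.62

μ = (-2.8 + 0.3 + 2.5 − 0.2 − 6 + 0.5 − 5.2 − 2.9) / 8 = -1.7250%
Σ(r − μ)² = (-2.8 − (-1.7250))² + (0.3 − (-1.7250))² + … = 62.1150
population σ = √(62.1150 / 8) = √7.7644 = 2.7865%
IR = μ / tracking error = -1.7250 / 2.7865 = -0.6191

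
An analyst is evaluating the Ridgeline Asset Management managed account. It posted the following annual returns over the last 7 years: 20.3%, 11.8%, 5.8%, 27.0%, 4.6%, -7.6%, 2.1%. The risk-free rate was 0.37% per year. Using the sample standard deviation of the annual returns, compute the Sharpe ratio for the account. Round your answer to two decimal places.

Mean return r̄ = 64.00 / 7 = 9.1429%
Σ(r − r̄)² = (20.3 − 9.1429)² + (11.8 − 9.1429)² + … = 812.1571
σ = √[812.1571 / 6] = 11.6344%
Sharpe = (r̄ − rf) / σ = (9.1429 − 0.37) / 11.6344 = 8.7729 / 11.6344 = 0.7540

0.75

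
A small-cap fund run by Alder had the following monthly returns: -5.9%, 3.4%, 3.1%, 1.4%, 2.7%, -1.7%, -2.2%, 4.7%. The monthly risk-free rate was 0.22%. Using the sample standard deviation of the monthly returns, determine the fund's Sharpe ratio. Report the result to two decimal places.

0.13

Mean return r̄ = 5.50 / 8 = 0.6875%
Σ(r − r̄)² = (-5.9 − 0.6875)² + (3.4 − 0.6875)² + (3.1 − 0.6875)² + … = 91.2688
sample σ = √(91.2688 / 7) = √13.0384 = 3.6109%
Sharpe = (r̄ − rf) / σ = (0.6875 − 0.22) / 3.6109 = 0.4675 / 3.6109 = 0.1295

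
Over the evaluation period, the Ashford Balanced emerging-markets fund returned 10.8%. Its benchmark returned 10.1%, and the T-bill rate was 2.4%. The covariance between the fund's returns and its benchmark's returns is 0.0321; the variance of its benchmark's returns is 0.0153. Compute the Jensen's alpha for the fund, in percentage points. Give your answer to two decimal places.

-7.75

β = Cov / Var = 0.0321 / 0.0153 = 2.0980
E[R] = Rf + β(Rm − Rf) = 2.4% + 2.0980 × (10.1% − 2.4%) = 18.5546%
α = Rp − E[R] = 10.8% − 18.5546% = -7.7546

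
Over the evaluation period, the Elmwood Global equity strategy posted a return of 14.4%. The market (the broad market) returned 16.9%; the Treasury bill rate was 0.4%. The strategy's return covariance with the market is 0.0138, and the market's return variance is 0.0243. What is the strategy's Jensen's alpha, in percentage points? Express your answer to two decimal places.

β = Cov / Var = 0.0138 / 0.0243 = 0.5679
E[R] = Rf + β(Rm − Rf) = 0.4% + 0.5679 × (16.9% − 0.4%) = 9.7704%
α = Rp − E[R] = 14.4% − 9.7704% = 4.6296

4.63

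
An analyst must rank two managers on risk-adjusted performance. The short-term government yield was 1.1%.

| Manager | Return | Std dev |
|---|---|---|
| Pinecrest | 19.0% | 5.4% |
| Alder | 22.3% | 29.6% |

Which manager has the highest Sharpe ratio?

Pinecrest

Pinecrest: Sharpe ratio = (19.0% − 1.1%) / 5.4% = 3.315
Alder: Sharpe ratio = (22.3% − 1.1%) / 29.6% = 0.716
Highest: Pinecrest (3.315).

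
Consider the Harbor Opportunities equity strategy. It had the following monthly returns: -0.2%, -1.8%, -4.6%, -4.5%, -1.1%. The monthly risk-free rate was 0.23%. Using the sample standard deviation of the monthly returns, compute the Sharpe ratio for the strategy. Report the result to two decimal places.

-1.33

r̄ = (-0.2 − 1.8 − 4.6 − 4.5 − 1.1) / 5 = -12.20 / 5 = -2.4400%
Sample std dev = √[16.1320 / 4] = 2.0082%
Sharpe = (r̄ − rf) / σ = (-2.4400 − 0.23) / 2.0082 = -2.6700 / 2.0082 = -1.3295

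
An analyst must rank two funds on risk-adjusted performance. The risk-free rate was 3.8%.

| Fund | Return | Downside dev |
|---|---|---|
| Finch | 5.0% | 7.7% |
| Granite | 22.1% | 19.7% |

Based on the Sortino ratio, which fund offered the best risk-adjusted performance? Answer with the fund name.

Finch: Sortino ratio = (5.0% − 3.8%) / 7.7% = 0.156
Granite: Sortino ratio = (22.1% − 3.8%) / 19.7% = 0.929
Highest: Granite (0.929).

Granite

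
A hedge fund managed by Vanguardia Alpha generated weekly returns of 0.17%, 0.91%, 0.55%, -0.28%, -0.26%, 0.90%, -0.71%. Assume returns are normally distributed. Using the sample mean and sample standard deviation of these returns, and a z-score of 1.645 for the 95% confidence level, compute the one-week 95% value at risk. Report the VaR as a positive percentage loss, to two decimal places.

Mean return r̄ = 1.280 / 7 = 0.1829%
Σ(r − r̄)² = 2.3855; sample σ = √(2.3855/6) = 0.6305%
VaR = −(r̄ − z·σ) = −(0.1829 − 1.645 × 0.6305) = −(-0.8543) = 0.8543%

0.85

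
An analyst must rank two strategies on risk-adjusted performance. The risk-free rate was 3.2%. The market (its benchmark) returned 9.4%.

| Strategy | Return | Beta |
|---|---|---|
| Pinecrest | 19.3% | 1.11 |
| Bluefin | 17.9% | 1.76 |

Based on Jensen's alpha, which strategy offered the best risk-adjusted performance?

Pinecrest: α = 19.3% − [3.2% + 1.11 × (9.4% − 3.2%)] = 9.218
Bluefin: α = 17.9% − [3.2% + 1.76 × (9.4% − 3.2%)] = 3.788
Highest: Pinecrest (9.218).

Pinecrest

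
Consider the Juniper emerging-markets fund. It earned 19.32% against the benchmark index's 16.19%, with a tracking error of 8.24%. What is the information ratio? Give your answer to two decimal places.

IR = (Rp − Rb) / TE = (19.32% − 16.19%) / 8.24% = 3.13% / 8.24% = 0.3799

0.38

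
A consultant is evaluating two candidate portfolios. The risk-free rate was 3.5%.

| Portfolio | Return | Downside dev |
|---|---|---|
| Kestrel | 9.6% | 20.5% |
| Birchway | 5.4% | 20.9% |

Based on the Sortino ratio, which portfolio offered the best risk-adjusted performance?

Kestrel

Kestrel: Sortino ratio = (9.6% − 3.5%) / 20.5% = 0.298
Birchway: Sortino ratio = (5.4% − 3.5%) / 20.9% = 0.091
Highest: Kestrel (0.298).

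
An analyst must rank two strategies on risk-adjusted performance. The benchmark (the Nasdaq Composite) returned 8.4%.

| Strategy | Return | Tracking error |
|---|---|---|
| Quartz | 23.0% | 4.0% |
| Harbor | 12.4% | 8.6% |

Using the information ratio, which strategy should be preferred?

Quartz

Quartz: IR = (23.0% − 8.4%) / 4.0% = 3.650
Harbor: IR = (12.4% − 8.4%) / 8.6% = 0.465
Highest: Quartz (3.650).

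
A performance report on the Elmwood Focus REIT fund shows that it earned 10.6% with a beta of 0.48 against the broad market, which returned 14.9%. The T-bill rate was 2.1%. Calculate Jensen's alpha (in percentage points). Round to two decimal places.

2.36

CAPM expected return = Rf + β(Rm − Rf) = 2.1% + 0.48 × (14.9% − 2.1%) = 2.1 + 0.48 × 12.80 = 8.2440%
Jensen's α = Rp − E[R] = 10.6% − 8.2440% = 2.3560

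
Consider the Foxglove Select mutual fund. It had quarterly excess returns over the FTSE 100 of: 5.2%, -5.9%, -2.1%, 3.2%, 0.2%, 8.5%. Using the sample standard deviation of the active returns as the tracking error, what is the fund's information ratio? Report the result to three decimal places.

r̄ = (5.2 − 5.9 − 2.1 + 3.2 + 0.2 + 8.5) / 6 = 9.10 / 6 = 1.5167%
Σ(r − r̄)² = (5.2 − 1.5167)² + (-5.9 − 1.5167)² + … = 134.9883
sample σ = √(134.9883 / 5) = √26.9977 = 5.1959%
IR = r̄ / tracking error = 1.5167 / 5.1959 = 0.2919

0.292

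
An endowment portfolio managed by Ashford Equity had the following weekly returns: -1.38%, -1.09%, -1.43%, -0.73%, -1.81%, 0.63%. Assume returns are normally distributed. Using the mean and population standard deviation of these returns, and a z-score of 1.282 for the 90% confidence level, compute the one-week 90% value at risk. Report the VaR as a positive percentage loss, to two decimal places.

1.98

r̄ = (-1.38 − 1.09 − 1.43 − 0.73 − 1.81 + 0.63) / 6 = -0.9683%
Σ(r − r̄)² = (-1.38 − (-0.9683))² + (-1.09 − (-0.9683))² + … = 3.7173
population σ = √(3.7173 / 6) = √0.6196 = 0.7871%
VaR = −(r̄ − z·σ) = −(-0.9683 − 1.282 × 0.7871) = −(-1.9774) = 1.9774%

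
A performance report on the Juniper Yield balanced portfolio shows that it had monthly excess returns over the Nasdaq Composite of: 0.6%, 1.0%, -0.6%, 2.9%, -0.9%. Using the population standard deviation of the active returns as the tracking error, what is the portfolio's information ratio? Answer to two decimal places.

r̄ = (0.6 + 1 − 0.6 + 2.9 − 0.9) / 5 = 0.6000%
Σ(r − r̄)² = 9.1400; population σ = √(9.1400/5) = 1.3520%
IR = r̄ / tracking error = 0.6000 / 1.3520 = 0.4438

0.44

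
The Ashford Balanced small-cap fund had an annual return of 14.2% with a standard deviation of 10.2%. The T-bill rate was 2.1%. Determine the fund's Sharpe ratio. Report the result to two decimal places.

1.19

Sharpe = (Rp − Rf) / σp = (14.2% − 2.1%) / 10.2% = 12.10% / 10.2% = 1.1863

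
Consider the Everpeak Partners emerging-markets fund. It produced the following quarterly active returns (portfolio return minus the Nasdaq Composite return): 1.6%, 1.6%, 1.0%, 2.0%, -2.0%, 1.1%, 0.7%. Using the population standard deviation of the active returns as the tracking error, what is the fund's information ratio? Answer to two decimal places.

0.69

r̄ = (1.6 + 1.6 + 1 + 2 − 2 + 1.1 + 0.7) / 7 = 6.00 / 7 = 0.8571%
Σ(r − r̄)² = 10.6771; population σ = √(10.6771/7) = 1.2350%
IR = r̄ / tracking error = 0.8571 / 1.2350 = 0.6940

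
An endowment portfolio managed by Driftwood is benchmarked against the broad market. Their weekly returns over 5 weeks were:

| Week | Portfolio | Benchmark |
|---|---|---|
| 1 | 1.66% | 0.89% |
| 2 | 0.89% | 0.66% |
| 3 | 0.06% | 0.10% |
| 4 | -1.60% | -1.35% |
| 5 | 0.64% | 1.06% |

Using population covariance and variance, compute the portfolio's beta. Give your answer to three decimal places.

r̄p = 0.3300%,  r̄m = 0.2720%
Cov = Σ(rp − r̄p)(rm − r̄m) / 5 = 0.8921
Var(rm) = Σ(rm − r̄m)² / 5 = 0.7628
β = Cov / Var = 0.8921 / 0.7628 = 1.1695

1.170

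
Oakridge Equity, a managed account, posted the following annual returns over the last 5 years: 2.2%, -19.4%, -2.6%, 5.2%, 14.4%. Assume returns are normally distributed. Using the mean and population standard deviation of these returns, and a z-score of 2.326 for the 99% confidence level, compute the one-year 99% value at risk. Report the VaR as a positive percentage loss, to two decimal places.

r̄ = (2.2 − 19.4 − 2.6 + 5.2 + 14.4) / 5 = -0.20 / 5 = -0.0400%
Σ(r − r̄)² = (2.2 − (-0.0400))² + (-19.4 − (-0.0400))² + (-2.6 − (-0.0400))² + … = 622.3520
σ = √[622.3520 / 5] = 11.1566%
VaR = −(r̄ − z·σ) = −(-0.0400 − 2.326 × 11.1566) = −(-25.9903) = 25.9903%

25.99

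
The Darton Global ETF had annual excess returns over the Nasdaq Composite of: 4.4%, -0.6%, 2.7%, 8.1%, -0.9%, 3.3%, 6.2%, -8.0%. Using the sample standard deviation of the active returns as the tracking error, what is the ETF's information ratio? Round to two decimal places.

0.38

Mean return r̄ = 15.20 / 8 = 1.9000%
Σ(r − r̄)² = 177.8800; sample σ = √(177.8800/7) = 5.0410%
IR = r̄ / tracking error = 1.9000 / 5.0410 = 0.3769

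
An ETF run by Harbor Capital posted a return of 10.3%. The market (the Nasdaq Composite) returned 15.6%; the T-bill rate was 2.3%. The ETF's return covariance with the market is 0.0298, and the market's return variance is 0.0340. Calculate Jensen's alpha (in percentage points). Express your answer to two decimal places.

β = Cov / Var = 0.0298 / 0.0340 = 0.8765
E[R] = Rf + β(Rm − Rf) = 2.3% + 0.8765 × (15.6% − 2.3%) = 13.9575%
α = Rp − E[R] = 10.3% − 13.9575% = -3.6575

-3.66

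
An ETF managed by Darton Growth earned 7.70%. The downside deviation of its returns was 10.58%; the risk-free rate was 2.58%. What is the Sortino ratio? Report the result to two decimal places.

0.48

Sortino = (Rp − Rf) / σd = (7.70% − 2.58%) / 10.58% = 5.12% / 10.58% = 0.4839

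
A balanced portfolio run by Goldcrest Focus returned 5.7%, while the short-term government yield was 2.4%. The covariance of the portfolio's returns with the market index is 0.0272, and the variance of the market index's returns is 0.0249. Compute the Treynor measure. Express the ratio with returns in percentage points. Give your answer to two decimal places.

β = Cov / Var = 0.0272 / 0.0249 = 1.0924
Treynor = (Rp − Rf) / β = (5.7% − 2.4%) / 1.0924 = 3.30 / 1.0924 = 3.0209

3.02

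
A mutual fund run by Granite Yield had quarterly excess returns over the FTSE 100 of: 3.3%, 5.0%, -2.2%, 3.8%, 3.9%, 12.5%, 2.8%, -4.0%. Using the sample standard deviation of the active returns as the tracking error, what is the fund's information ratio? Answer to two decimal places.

r̄ = (3.3 + 5 − 2.2 + 3.8 + 3.9 + 12.5 + 2.8 − 4) / 8 = 3.1375%
Σ(r − r̄)² = 171.7188; sample σ = √(171.7188/7) = 4.9529%
IR = r̄ / tracking error = 3.1375 / 4.9529 = 0.6335

0.63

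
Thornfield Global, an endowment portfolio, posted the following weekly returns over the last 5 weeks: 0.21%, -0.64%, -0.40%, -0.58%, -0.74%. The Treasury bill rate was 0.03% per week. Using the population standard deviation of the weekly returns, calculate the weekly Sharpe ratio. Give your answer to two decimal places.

Mean return μ = -2.150 / 5 = -0.4300%
Population std dev = √[0.5732 / 5] = 0.3386%
Sharpe = (μ − rf) / σ = (-0.4300 − 0.03) / 0.3386 = -0.4600 / 0.3386 = -1.3585

-1.36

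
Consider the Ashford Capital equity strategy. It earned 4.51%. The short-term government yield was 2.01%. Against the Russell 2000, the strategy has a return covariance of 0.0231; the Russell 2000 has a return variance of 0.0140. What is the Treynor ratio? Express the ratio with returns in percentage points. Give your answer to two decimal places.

β = Cov / Var = 0.0231 / 0.0140 = 1.6500
Treynor = (Rp − Rf) / β = (4.51% − 2.01%) / 1.6500 = 2.50 / 1.6500 = 1.5152

1.52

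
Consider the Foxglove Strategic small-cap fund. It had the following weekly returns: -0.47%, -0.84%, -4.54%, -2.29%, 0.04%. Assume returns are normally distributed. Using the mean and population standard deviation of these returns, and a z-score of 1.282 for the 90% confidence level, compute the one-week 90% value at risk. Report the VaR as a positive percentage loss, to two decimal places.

r̄ = (-0.47 − 0.84 − 4.54 − 2.29 + 0.04) / 5 = -1.6200%
Σ(r − r̄)² = (-0.47 − (-1.6200))² + (-0.84 − (-1.6200))² + (-4.54 − (-1.6200))² + … = 13.6618
σ = √[13.6618 / 5] = 1.6530%
VaR = −(r̄ − z·σ) = −(-1.6200 − 1.282 × 1.6530) = −(-3.7391) = 3.7391%

3.74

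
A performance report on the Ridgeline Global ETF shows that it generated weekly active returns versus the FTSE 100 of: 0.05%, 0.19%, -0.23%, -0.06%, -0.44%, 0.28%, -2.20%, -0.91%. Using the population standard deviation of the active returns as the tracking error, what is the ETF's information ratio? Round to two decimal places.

-0.54

Mean return μ = -3.320 / 8 = -0.4150%
Population σ = √[Σ(r − μ)² / 8] = √[4.6574 / 8] = √0.5822 = 0.7630%
IR = μ / tracking error = -0.4150 / 0.7630 = -0.5439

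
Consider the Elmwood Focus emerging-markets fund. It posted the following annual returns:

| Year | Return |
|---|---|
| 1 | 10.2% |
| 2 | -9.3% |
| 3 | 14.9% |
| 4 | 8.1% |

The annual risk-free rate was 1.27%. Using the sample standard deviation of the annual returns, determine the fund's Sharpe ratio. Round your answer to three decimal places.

0.445

μ = (10.2 − 9.3 + 14.9 + 8.1) / 4 = 5.9750%
Σ(r − μ)² = (10.2 − 5.9750)² + (-9.3 − 5.9750)² + … = 335.3475
σ = √[335.3475 / 3] = 10.5727%
Sharpe = (μ − rf) / σ = (5.9750 − 1.27) / 10.5727 = 4.7050 / 10.5727 = 0.4450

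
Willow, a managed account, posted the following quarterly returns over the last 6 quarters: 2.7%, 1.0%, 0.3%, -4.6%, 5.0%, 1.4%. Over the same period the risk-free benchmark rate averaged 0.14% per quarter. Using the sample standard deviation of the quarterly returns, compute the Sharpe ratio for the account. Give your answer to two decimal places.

0.26

Mean return r̄ = 5.80 / 6 = 0.9667%
Σ(r − r̄)² = (2.7 − 0.9667)² + (1 − 0.9667)² + (0.3 − 0.9667)² + … = 50.8933
sample σ = √(50.8933 / 5) = √10.1787 = 3.1904%
Sharpe = (r̄ − rf) / σ = (0.9667 − 0.14) / 3.1904 = 0.8267 / 3.1904 = 0.2591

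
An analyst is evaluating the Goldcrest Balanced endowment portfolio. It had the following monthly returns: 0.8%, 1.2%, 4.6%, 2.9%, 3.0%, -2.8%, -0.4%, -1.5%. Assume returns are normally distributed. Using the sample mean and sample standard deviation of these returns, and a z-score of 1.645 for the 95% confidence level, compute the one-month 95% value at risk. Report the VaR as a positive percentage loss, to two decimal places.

μ = (0.8 + 1.2 + 4.6 + 2.9 + 3 − 2.8 − 0.4 − 1.5) / 8 = 0.9750%
Σ(r − μ)² = (0.8 − 0.9750)² + (1.2 − 0.9750)² + (4.6 − 0.9750)² + … = 43.2950
σ = √[43.2950 / 7] = 2.4870%
VaR = −(μ − z·σ) = −(0.9750 − 1.645 × 2.4870) = −(-3.1161) = 3.1161%

3.12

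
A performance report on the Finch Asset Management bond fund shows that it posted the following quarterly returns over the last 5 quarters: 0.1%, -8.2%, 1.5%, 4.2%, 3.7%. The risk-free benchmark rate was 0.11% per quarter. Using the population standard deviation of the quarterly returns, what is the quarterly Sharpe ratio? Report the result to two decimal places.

Mean return r̄ = 1.30 / 5 = 0.2600%
Population std dev = √[100.4920 / 5] = 4.4831%
Sharpe = (r̄ − rf) / σ = (0.2600 − 0.11) / 4.4831 = 0.1500 / 4.4831 = 0.0335

0.03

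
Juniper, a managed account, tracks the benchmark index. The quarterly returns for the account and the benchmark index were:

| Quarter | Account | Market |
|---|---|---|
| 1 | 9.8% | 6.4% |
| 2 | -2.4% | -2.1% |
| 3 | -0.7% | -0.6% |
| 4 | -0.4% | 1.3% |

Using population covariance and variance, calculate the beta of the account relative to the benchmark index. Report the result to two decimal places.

1.45

r̄p = 1.5750%,  r̄m = 1.2500%
Cov = Σ(rp − r̄p)(rm − r̄m) / 4 = 14.9463
Var(rm) = Σ(rm − r̄m)² / 4 = 10.2925
β = Cov / Var = 14.9463 / 10.2925 = 1.4522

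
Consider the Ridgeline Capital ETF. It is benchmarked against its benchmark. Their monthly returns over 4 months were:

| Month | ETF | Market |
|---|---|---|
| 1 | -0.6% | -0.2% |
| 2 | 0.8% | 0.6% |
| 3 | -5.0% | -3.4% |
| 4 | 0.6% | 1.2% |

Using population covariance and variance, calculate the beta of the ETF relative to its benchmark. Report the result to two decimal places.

1.31

r̄p = -1.0500%,  r̄m = -0.4500%
Cov = Σ(rp − r̄p)(rm − r̄m) / 4 = 4.1075
Var(rm) = Σ(rm − r̄m)² / 4 = 3.1475
β = Cov / Var = 4.1075 / 3.1475 = 1.3050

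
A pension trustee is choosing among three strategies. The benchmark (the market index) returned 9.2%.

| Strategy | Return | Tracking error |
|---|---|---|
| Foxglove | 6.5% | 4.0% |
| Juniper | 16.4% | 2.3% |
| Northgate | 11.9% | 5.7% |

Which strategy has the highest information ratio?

Juniper

Foxglove: IR = (6.5% − 9.2%) / 4.0% = -0.675
Juniper: IR = (16.4% − 9.2%) / 2.3% = 3.130
Northgate: IR = (11.9% − 9.2%) / 5.7% = 0.474
Highest: Juniper (3.130).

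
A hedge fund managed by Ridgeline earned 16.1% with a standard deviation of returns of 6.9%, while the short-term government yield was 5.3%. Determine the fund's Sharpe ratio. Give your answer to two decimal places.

Sharpe = (Rp − Rf) / σp = (16.1% − 5.3%) / 6.9% = 10.80% / 6.9% = 1.5652

1.57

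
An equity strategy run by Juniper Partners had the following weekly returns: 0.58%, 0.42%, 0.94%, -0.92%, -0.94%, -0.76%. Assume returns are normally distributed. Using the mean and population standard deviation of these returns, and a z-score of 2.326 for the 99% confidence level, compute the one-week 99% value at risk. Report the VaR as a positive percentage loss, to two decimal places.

1.92

r̄ = (0.58 + 0.42 + 0.94 − 0.92 − 0.94 − 0.76) / 6 = -0.1133%
Population std dev = √[3.6269 / 6] = 0.7775%
VaR = −(r̄ − z·σ) = −(-0.1133 − 2.326 × 0.7775) = −(-1.9218) = 1.9218%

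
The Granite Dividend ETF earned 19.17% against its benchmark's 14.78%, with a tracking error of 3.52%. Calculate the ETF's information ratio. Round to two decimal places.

1.25

IR = (Rp − Rb) / TE = (19.17% − 14.78%) / 3.52% = 4.39% / 3.52% = 1.2472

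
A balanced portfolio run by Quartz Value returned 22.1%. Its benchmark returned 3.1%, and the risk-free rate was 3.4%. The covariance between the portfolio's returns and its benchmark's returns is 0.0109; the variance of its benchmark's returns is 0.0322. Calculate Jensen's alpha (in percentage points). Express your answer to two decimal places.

β = Cov / Var = 0.0109 / 0.0322 = 0.3385
E[R] = Rf + β(Rm − Rf) = 3.4% + 0.3385 × (3.1% − 3.4%) = 3.2985%
α = Rp − E[R] = 22.1% − 3.2985% = 18.8015

18.80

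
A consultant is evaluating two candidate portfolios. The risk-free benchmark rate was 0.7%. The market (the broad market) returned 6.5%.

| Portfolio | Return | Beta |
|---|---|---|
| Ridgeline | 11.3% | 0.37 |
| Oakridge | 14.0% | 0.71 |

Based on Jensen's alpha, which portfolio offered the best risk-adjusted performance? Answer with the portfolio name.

Ridgeline: α = 11.3% − [0.7% + 0.37 × (6.5% − 0.7%)] = 8.454
Oakridge: α = 14.0% − [0.7% + 0.71 × (6.5% − 0.7%)] = 9.182
Highest: Oakridge (9.182).

Oakridge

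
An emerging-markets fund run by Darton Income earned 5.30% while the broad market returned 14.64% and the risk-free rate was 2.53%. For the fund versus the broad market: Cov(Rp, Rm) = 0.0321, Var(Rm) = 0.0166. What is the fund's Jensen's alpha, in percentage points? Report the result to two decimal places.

-20.65

β = Cov / Var = 0.0321 / 0.0166 = 1.9337
E[R] = Rf + β(Rm − Rf) = 2.53% + 1.9337 × (14.64% − 2.53%) = 25.9471%
α = Rp − E[R] = 5.30% − 25.9471% = -20.6471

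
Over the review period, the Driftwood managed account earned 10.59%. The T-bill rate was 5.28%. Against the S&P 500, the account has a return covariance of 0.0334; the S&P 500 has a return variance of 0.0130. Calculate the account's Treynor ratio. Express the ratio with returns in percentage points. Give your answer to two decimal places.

2.07

β = Cov / Var = 0.0334 / 0.0130 = 2.5692
Treynor = (Rp − Rf) / β = (10.59% − 5.28%) / 2.5692 = 5.31 / 2.5692 = 2.0668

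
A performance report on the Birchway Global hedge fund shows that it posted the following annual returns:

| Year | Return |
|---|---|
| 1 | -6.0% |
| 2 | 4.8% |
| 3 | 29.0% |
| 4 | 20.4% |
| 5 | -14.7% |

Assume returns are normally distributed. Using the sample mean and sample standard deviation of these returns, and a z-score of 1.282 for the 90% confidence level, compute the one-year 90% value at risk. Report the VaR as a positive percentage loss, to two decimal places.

16.48

μ = (-6 + 4.8 + 29 + 20.4 − 14.7) / 5 = 33.50 / 5 = 6.7000%
Σ(r − μ)² = (-6 − 6.7000)² + (4.8 − 6.7000)² + (29 − 6.7000)² + … = 1307.8400
sample σ = √(1307.8400 / 4) = √326.9600 = 18.0820%
VaR = −(μ − z·σ) = −(6.7000 − 1.282 × 18.0820) = −(-16.4811) = 16.4811%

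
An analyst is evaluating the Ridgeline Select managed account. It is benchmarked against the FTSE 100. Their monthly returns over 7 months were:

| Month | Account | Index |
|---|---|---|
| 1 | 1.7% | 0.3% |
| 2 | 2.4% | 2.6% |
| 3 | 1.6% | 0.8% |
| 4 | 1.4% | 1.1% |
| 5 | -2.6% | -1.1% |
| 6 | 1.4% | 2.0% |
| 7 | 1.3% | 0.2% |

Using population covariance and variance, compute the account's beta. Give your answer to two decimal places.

r̄p = 1.0286%,  r̄m = 0.8429%
Cov = Σ(rp − r̄p)(rm − r̄m) / 7 = 1.3459
Var(rm) = Σ(rm − r̄m)² / 7 = 1.2824
β = Cov / Var = 1.3459 / 1.2824 = 1.0495

1.05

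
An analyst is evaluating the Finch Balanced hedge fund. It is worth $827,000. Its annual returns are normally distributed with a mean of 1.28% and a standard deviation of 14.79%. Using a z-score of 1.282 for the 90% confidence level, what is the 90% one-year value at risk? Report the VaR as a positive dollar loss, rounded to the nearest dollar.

$146,220

Return at the 90% tail: μ − z·σ = 1.28% − 1.282 × 14.79% = 1.28 − 18.96078 = -17.68078%
VaR = −(-17.68078%) × $827,000 = 17.68078% × $827,000 = $146,220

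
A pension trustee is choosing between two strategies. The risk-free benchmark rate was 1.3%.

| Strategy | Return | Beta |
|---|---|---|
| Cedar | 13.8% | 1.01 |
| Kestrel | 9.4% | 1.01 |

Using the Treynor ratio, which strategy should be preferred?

Cedar

Cedar: Treynor = (13.8% − 1.3%) / 1.01 = 12.376
Kestrel: Treynor = (9.4% − 1.3%) / 1.01 = 8.020
Highest: Cedar (12.376).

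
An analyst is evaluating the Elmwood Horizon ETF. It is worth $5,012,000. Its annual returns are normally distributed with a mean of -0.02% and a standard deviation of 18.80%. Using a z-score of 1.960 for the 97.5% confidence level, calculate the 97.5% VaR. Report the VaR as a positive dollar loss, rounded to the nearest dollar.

Return at the 97.5% tail: μ − z·σ = -0.02% − 1.960 × 18.80% = -0.02 − 36.8480 = -36.8680%
VaR = −(-36.8680%) × $5,012,000 = 36.8680% × $5,012,000 = $1,847,824

$1,847,824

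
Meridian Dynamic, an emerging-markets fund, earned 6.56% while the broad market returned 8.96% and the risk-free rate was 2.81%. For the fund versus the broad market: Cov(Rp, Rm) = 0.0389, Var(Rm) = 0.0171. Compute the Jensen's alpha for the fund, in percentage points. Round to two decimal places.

β = Cov / Var = 0.0389 / 0.0171 = 2.2749
E[R] = Rf + β(Rm − Rf) = 2.81% + 2.2749 × (8.96% − 2.81%) = 16.8006%
α = Rp − E[R] = 6.56% − 16.8006% = -10.2406

-10.24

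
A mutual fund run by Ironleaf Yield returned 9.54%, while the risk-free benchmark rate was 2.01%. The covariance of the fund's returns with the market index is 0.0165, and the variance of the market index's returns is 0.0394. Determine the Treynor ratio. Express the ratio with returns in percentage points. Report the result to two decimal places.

17.98

β = Cov / Var = 0.0165 / 0.0394 = 0.4188
Treynor = (Rp − Rf) / β = (9.54% − 2.01%) / 0.4188 = 7.53 / 0.4188 = 17.9799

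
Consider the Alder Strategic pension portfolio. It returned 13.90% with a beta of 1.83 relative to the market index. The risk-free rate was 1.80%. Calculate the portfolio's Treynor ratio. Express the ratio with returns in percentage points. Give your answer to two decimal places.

Treynor = (Rp − Rf) / β = (13.90% − 1.80%) / 1.83 = 12.10 / 1.83 = 6.6120

6.61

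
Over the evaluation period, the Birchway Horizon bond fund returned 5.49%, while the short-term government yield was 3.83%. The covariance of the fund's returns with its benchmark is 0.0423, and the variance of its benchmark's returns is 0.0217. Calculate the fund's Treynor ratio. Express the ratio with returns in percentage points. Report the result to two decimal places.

β = Cov / Var = 0.0423 / 0.0217 = 1.9493
Treynor = (Rp − Rf) / β = (5.49% − 3.83%) / 1.9493 = 1.66 / 1.9493 = 0.8516

0.85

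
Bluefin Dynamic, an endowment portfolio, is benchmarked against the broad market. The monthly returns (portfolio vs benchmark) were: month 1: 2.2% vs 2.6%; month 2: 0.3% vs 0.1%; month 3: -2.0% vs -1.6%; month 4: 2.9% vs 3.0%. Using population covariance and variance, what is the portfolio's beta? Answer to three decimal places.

1.003

r̄p = 0.8500%,  r̄m = 1.0250%
Cov = Σ(rp − r̄p)(rm − r̄m) / 4 = 3.5413
Var(rm) = Σ(rm − r̄m)² / 4 = 3.5319
β = Cov / Var = 3.5413 / 3.5319 = 1.0027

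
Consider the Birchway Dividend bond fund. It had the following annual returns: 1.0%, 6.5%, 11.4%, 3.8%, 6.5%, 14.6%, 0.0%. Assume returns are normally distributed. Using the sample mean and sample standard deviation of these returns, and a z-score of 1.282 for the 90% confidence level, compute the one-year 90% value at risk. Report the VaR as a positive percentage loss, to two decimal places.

0.55

μ = (1 + 6.5 + 11.4 + 3.8 + 6.5 + 14.6 + 0) / 7 = 43.80 / 7 = 6.2571%
Σ(r − μ)² = 168.9971; sample σ = √(168.9971/6) = 5.3072%
VaR = −(μ − z·σ) = −(6.2571 − 1.282 × 5.3072) = −(-0.5467) = 0.5467%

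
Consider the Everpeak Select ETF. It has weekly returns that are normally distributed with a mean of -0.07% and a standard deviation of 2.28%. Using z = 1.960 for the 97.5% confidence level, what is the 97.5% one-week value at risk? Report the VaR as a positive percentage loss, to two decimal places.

4.54

VaR (as % loss) = −(μ − z·σ) = −(-0.07% − 1.960 × 2.28%) = −(-4.5388%) = 4.5388%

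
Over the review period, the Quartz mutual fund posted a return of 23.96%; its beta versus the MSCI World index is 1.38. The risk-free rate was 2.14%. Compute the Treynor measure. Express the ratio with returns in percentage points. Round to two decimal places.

15.81

Treynor = (Rp − Rf) / β = (23.96% − 2.14%) / 1.38 = 21.82 / 1.38 = 15.8116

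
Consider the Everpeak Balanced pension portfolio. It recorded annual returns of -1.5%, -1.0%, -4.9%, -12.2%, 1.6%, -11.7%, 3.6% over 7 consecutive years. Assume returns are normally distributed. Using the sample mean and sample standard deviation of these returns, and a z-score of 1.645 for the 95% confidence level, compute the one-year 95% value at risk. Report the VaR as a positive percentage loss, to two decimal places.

μ = (-1.5 − 1 − 4.9 − 12.2 + 1.6 − 11.7 + 3.6) / 7 = -3.7286%
Σ(r − μ)² = (-1.5 − (-3.7286))² + (-1 − (-3.7286))² + (-4.9 − (-3.7286))² + … = 231.1943
sample σ = √(231.1943 / 6) = √38.5324 = 6.2074%
VaR = −(μ − z·σ) = −(-3.7286 − 1.645 × 6.2074) = −(-13.9398) = 13.9398%

13.94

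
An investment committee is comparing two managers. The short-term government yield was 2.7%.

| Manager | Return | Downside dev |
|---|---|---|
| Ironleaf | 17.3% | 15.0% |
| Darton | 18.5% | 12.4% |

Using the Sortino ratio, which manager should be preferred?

Darton

Ironleaf: Sortino ratio = (17.3% − 2.7%) / 15.0% = 0.973
Darton: Sortino ratio = (18.5% − 2.7%) / 12.4% = 1.274
Highest: Darton (1.274).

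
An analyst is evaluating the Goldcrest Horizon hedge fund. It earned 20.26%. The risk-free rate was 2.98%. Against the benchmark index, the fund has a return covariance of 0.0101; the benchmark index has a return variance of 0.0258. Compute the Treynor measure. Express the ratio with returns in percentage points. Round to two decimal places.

β = Cov / Var = 0.0101 / 0.0258 = 0.3915
Treynor = (Rp − Rf) / β = (20.26% − 2.98%) / 0.3915 = 17.28 / 0.3915 = 44.1379

44.14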